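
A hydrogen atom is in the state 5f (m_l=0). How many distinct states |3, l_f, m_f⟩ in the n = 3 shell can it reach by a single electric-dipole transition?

E1 requires Δl = ±1, so l_f ∈ {2, 4}; with 0 ≤ l_f ≤ n_f−1 = 2, the allowed l_f values are {2}.
For l_f = 2: m_f ∈ {m_i−1, m_i, m_i+1} ∩ [−2, 2] = {-1, 0, 1} → 3 states.
Total: 3.

3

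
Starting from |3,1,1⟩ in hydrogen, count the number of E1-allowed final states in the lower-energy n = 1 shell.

E1 requires Δl = ±1, so l_f ∈ {0, 2}; with 0 ≤ l_f ≤ n_f−1 = 0, the allowed l_f values are {0}.
For l_f = 0: m_f ∈ {m_i−1, m_i, m_i+1} ∩ [−0, 0] = {0} → 1 state.
Total: 1.

1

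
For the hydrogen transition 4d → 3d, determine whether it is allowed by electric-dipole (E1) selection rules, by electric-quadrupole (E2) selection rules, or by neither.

Δl = 2 − 2 = +0; l_i + l_f = 4.
E1 (Δl = ±1): not satisfied.
E2 (Δl = 0,±2, l_i+l_f ≥ 2): satisfied.

E2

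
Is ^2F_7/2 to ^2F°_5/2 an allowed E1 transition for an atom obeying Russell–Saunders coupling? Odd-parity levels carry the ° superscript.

Parity must change: even → odd — ok.
ΔS = 0: S: 1/2 → 1/2 — ok.
ΔL = 0, ±1 (not L=0↔0): L: 3 → 3, ΔL = +0 — ok.
ΔJ = 0, ±1 (not J=0↔0): J: 7/2 → 5/2, ΔJ = -1 — ok.
All four E1 rules are satisfied.

allowed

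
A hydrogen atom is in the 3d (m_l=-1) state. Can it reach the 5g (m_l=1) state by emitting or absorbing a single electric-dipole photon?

Initial l = 2, final l = 4, so Δl = +2. E1 requires Δl = ±1: fails.
Δm_l = 1 − (-1) = +2. E1 requires Δm_l = 0, ±1: fails.
The transition is electric-dipole forbidden.

forbidden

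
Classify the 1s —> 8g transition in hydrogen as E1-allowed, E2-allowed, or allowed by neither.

neither

Δl = 4 − 0 = +4; l_i + l_f = 4.
E1 (Δl = ±1): not satisfied.
E2 (Δl = 0,±2, l_i+l_f ≥ 2): not satisfied.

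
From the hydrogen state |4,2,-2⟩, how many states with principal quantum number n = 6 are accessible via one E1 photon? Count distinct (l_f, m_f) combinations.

4

E1 requires Δl = ±1, so l_f ∈ {1, 3}; with 0 ≤ l_f ≤ n_f−1 = 5, the allowed l_f values are {1, 3}.
For l_f = 1: m_f ∈ {m_i−1, m_i, m_i+1} ∩ [−1, 1] = {-1} → 1 state.
For l_f = 3: m_f ∈ {m_i−1, m_i, m_i+1} ∩ [−3, 3] = {-3, -2, -1} → 3 states.
Total: 4.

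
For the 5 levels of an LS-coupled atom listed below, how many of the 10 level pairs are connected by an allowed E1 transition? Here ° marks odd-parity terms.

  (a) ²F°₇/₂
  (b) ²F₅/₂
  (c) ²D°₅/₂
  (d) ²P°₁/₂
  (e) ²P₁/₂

(a)–(b): allowed.
(a)–(c): forbidden (parity).
(a)–(d): forbidden (parity, ΔL, ΔJ).
(a)–(e): forbidden (ΔL, ΔJ).
(b)–(c): allowed.
(b)–(d): forbidden (ΔL, ΔJ).
(b)–(e): forbidden (parity, ΔL, ΔJ).
(c)–(d): forbidden (parity, ΔJ).
(c)–(e): forbidden (ΔJ).
(d)–(e): allowed.
Allowed pairs: 3 of 10.

3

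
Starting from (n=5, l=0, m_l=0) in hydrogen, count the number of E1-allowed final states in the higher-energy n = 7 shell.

E1 requires Δl = ±1, so l_f ∈ {-1, 1}; with 0 ≤ l_f ≤ n_f−1 = 6, the allowed l_f values are {1}.
For l_f = 1: m_f ∈ {m_i−1, m_i, m_i+1} ∩ [−1, 1] = {-1, 0, 1} → 3 states.
Total: 3.

3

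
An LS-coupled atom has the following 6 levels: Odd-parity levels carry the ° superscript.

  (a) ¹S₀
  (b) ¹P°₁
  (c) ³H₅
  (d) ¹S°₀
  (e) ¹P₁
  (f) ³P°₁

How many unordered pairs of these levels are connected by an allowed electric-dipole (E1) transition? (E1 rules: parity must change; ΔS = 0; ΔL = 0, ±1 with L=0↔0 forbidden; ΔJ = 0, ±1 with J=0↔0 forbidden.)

3

(a)–(b): allowed.
(a)–(c): forbidden (parity, ΔS, ΔL, ΔJ).
(a)–(d): forbidden (ΔL, ΔJ).
(a)–(e): forbidden (parity).
(a)–(f): forbidden (ΔS).
(b)–(c): forbidden (ΔS, ΔL, ΔJ).
(b)–(d): forbidden (parity).
(b)–(e): allowed.
(b)–(f): forbidden (parity, ΔS).
(c)–(d): forbidden (ΔS, ΔL, ΔJ).
(c)–(e): forbidden (parity, ΔS, ΔL, ΔJ).
(c)–(f): forbidden (ΔL, ΔJ).
(d)–(e): allowed.
(d)–(f): forbidden (parity, ΔS).
(e)–(f): forbidden (ΔS).
Allowed pairs: 3 of 15.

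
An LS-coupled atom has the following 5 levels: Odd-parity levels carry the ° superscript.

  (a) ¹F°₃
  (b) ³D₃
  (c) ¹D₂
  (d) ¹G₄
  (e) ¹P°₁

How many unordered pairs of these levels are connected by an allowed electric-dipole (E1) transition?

(a)–(b): forbidden (ΔS).
(a)–(c): allowed.
(a)–(d): allowed.
(a)–(e): forbidden (parity, ΔL, ΔJ).
(b)–(c): forbidden (parity, ΔS).
(b)–(d): forbidden (parity, ΔS, ΔL).
(b)–(e): forbidden (ΔS, ΔJ).
(c)–(d): forbidden (parity, ΔL, ΔJ).
(c)–(e): allowed.
(d)–(e): forbidden (ΔL, ΔJ).
Allowed pairs: 3 of 10.

3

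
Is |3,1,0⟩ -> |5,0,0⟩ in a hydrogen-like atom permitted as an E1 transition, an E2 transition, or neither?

Δl = 0 − 1 = -1; l_i + l_f = 1.
Δm_l = +0.
E1 (Δl = ±1, |Δm_l| ≤ 1): satisfied.
E2 (Δl = 0,±2, l_i+l_f ≥ 2, |Δm_l| ≤ 2): not satisfied.

E1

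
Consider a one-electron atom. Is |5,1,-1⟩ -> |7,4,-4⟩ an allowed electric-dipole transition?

forbidden

Δl = 4 − 1 = +3; the E1 rule Δl = ±1 is ✗.
m_l: -1 → -4 (Δm_l = -3). |Δm_l| ≤ 1 ✗.
The transition is electric-dipole forbidden.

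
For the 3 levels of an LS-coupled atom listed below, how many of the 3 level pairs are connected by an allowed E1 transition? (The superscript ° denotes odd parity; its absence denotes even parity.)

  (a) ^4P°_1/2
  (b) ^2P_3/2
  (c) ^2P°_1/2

(a)–(b): forbidden (ΔS).
(a)–(c): forbidden (parity, ΔS).
(b)–(c): allowed.
Allowed pairs: 1 of 3.

1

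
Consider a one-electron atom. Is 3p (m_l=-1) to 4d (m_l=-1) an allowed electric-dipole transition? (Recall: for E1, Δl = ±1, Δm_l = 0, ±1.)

allowed

Δl = 2 − 1 = +1; the E1 rule Δl = ±1 is ✓.
Δm_l = -1 − (-1) = +0. E1 requires Δm_l = 0, ±1: ✓.
All E1 selection rules are satisfied.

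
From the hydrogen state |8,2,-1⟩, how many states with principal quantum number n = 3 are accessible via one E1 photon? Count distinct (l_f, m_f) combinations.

2

E1 requires Δl = ±1, so l_f ∈ {1, 3}; with 0 ≤ l_f ≤ n_f−1 = 2, the allowed l_f values are {1}.
For l_f = 1: m_f ∈ {m_i−1, m_i, m_i+1} ∩ [−1, 1] = {-1, 0} → 2 states.
Total: 2.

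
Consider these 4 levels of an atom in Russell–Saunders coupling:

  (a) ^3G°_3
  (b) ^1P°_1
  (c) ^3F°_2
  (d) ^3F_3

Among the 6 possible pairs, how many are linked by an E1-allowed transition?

2

(a)–(b): forbidden (parity, ΔS, ΔL, ΔJ).
(a)–(c): forbidden (parity).
(a)–(d): allowed.
(b)–(c): forbidden (parity, ΔS, ΔL).
(b)–(d): forbidden (ΔS, ΔL, ΔJ).
(c)–(d): allowed.
Allowed pairs: 2 of 6.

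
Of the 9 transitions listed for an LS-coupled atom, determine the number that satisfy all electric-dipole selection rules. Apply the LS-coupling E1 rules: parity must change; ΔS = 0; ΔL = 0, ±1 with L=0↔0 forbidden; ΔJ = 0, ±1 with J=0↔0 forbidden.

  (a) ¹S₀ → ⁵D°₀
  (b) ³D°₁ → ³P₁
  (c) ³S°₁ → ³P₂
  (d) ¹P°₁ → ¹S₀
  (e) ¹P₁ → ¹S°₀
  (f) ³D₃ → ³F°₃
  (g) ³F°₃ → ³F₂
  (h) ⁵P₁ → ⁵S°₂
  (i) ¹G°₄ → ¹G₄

(a) forbidden (ΔS, ΔL, ΔJ fail)
(b) allowed
(c) allowed
(d) allowed
(e) allowed
(f) allowed
(g) allowed
(h) allowed
(i) allowed
Total allowed: 8 of 9.

8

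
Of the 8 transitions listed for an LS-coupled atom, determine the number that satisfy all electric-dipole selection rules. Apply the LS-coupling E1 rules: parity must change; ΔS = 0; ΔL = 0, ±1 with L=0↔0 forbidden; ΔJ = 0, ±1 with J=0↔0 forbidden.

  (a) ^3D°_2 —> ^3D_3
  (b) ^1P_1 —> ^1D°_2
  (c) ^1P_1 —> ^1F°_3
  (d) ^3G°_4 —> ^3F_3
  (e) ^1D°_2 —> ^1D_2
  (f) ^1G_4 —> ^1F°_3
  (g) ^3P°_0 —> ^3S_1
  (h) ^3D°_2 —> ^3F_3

(a) allowed
(b) allowed
(c) forbidden (ΔL, ΔJ fail)
(d) allowed
(e) allowed
(f) allowed
(g) allowed
(h) allowed
Total allowed: 7 of 8.

7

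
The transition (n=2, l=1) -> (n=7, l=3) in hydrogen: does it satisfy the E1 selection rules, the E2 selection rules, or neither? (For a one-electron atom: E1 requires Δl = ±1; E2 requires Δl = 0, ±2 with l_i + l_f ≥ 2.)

E2

Δl = 3 − 1 = +2; l_i + l_f = 4.
E1 (Δl = ±1): not satisfied.
E2 (Δl = 0,±2, l_i+l_f ≥ 2): satisfied.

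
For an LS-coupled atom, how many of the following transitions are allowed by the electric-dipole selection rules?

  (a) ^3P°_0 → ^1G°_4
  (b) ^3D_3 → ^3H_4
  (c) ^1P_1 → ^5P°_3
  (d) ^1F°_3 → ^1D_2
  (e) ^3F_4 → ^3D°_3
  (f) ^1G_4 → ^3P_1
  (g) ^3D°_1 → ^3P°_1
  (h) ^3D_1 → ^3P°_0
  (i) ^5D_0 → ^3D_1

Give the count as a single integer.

(a) forbidden (parity, ΔS, ΔL, ΔJ fail)
(b) forbidden (parity, ΔL fail)
(c) forbidden (ΔS, ΔJ fail)
(d) allowed
(e) allowed
(f) forbidden (parity, ΔS, ΔL, ΔJ fail)
(g) forbidden (parity fails)
(h) allowed
(i) forbidden (parity, ΔS fail)
Total allowed: 3 of 9.

3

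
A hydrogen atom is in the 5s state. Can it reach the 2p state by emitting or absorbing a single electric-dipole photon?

allowed

Δl = 1 − 0 = +1; the E1 rule Δl = ±1 is ✓.
All E1 selection rules are satisfied.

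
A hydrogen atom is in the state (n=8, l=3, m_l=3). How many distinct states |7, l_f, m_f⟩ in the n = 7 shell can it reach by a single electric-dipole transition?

E1 requires Δl = ±1, so l_f ∈ {2, 4}; with 0 ≤ l_f ≤ n_f−1 = 6, the allowed l_f values are {2, 4}.
For l_f = 2: m_f ∈ {m_i−1, m_i, m_i+1} ∩ [−2, 2] = {2} → 1 state.
For l_f = 4: m_f ∈ {m_i−1, m_i, m_i+1} ∩ [−4, 4] = {2, 3, 4} → 3 states.
Total: 4.

4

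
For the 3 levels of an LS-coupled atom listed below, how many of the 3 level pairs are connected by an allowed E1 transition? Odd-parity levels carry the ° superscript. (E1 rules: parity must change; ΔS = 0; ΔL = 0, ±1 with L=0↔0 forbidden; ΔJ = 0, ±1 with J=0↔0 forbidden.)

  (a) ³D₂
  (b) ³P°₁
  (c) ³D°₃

2

(a)–(b): allowed.
(a)–(c): allowed.
(b)–(c): forbidden (parity, ΔJ).
Allowed pairs: 2 of 3.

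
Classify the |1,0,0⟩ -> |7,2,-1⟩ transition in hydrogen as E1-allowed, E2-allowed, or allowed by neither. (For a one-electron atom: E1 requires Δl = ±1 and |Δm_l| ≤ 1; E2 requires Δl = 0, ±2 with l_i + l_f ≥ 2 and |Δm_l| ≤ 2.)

Δl = 2 − 0 = +2; l_i + l_f = 2.
Δm_l = -1.
E1 (Δl = ±1, |Δm_l| ≤ 1): not satisfied.
E2 (Δl = 0,±2, l_i+l_f ≥ 2, |Δm_l| ≤ 2): satisfied.

E2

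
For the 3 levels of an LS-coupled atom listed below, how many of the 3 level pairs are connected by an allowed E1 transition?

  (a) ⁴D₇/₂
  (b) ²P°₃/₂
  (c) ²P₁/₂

1

(a)–(b): forbidden (ΔS, ΔJ).
(a)–(c): forbidden (parity, ΔS, ΔJ).
(b)–(c): allowed.
Allowed pairs: 1 of 3.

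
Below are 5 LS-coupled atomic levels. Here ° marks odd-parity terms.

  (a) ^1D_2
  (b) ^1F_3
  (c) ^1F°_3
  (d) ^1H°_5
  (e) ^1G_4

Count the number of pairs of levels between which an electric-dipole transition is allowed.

4

(a)–(b): forbidden (parity).
(a)–(c): allowed.
(a)–(d): forbidden (ΔL, ΔJ).
(a)–(e): forbidden (parity, ΔL, ΔJ).
(b)–(c): allowed.
(b)–(d): forbidden (ΔL, ΔJ).
(b)–(e): forbidden (parity).
(c)–(d): forbidden (parity, ΔL, ΔJ).
(c)–(e): allowed.
(d)–(e): allowed.
Allowed pairs: 4 of 10.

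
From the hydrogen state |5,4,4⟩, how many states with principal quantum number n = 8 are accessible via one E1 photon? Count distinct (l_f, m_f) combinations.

E1 requires Δl = ±1, so l_f ∈ {3, 5}; with 0 ≤ l_f ≤ n_f−1 = 7, the allowed l_f values are {3, 5}.
For l_f = 3: m_f ∈ {m_i−1, m_i, m_i+1} ∩ [−3, 3] = {3} → 1 state.
For l_f = 5: m_f ∈ {m_i−1, m_i, m_i+1} ∩ [−5, 5] = {3, 4, 5} → 3 states.
Total: 4.

4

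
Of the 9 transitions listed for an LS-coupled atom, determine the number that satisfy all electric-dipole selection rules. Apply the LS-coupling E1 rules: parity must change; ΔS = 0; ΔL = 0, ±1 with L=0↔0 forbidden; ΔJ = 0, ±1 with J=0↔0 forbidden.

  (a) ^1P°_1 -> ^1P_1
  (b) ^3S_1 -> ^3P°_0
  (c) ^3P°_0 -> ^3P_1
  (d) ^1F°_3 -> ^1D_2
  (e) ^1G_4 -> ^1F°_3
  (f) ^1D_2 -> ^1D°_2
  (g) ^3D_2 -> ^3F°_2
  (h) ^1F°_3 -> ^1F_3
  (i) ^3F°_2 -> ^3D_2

9

(a) allowed
(b) allowed
(c) allowed
(d) allowed
(e) allowed
(f) allowed
(g) allowed
(h) allowed
(i) allowed
Total allowed: 9 of 9.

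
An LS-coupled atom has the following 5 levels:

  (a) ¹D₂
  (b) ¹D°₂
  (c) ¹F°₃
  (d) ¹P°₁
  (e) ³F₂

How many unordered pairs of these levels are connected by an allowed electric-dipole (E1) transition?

3

(a)–(b): allowed.
(a)–(c): allowed.
(a)–(d): allowed.
(a)–(e): forbidden (parity, ΔS).
(b)–(c): forbidden (parity).
(b)–(d): forbidden (parity).
(b)–(e): forbidden (ΔS).
(c)–(d): forbidden (parity, ΔL, ΔJ).
(c)–(e): forbidden (ΔS).
(d)–(e): forbidden (ΔS, ΔL).
Allowed pairs: 3 of 10.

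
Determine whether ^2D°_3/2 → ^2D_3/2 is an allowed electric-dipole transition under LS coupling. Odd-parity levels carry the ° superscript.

ΔL = 0, ±1 (not L=0↔0): L: 2 → 2, ΔL = +0 — ok.
ΔS = 0: S: 1/2 → 1/2 — ok.
ΔJ = 0, ±1 (not J=0↔0): J: 3/2 → 3/2, ΔJ = +0 — ok.
Parity must change: odd → even — ok.
All four E1 rules are satisfied.

allowed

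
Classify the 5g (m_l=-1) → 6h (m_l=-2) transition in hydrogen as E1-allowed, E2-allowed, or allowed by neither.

E1

Δl = 5 − 4 = +1; l_i + l_f = 9.
Δm_l = -1.
E1 (Δl = ±1, |Δm_l| ≤ 1): satisfied.
E2 (Δl = 0,±2, l_i+l_f ≥ 2, |Δm_l| ≤ 2): not satisfied.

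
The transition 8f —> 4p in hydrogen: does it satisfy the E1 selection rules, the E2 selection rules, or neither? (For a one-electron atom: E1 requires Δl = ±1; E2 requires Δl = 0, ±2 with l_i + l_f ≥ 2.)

Δl = 1 − 3 = -2; l_i + l_f = 4.
E1 (Δl = ±1): not satisfied.
E2 (Δl = 0,±2, l_i+l_f ≥ 2): satisfied.

E2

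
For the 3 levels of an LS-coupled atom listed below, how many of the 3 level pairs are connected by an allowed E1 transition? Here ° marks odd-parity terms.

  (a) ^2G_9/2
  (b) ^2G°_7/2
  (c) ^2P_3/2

1

(a)–(b): allowed.
(a)–(c): forbidden (parity, ΔL, ΔJ).
(b)–(c): forbidden (ΔL, ΔJ).
Allowed pairs: 1 of 3.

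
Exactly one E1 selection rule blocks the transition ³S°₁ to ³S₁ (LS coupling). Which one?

the L=0 ↔ L=0 exclusion

ΔL = 0, ±1 (not L=0↔0): L: 0 → 0, ΔL = +0 — fails.
Parity must change: odd → even — passes.
ΔJ = 0, ±1 (not J=0↔0): J: 1 → 1, ΔJ = +0 — passes.
ΔS = 0: S: 1 → 1 — passes.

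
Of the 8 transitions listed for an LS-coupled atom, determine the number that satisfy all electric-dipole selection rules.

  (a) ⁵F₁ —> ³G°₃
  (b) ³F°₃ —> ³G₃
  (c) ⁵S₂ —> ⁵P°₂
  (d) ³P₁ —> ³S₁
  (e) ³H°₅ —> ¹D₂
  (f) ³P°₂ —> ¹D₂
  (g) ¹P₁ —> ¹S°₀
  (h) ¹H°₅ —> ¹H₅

4

(a) forbidden (ΔS, ΔJ fail)
(b) allowed
(c) allowed
(d) forbidden (parity fails)
(e) forbidden (ΔS, ΔL, ΔJ fail)
(f) forbidden (ΔS fails)
(g) allowed
(h) allowed
Total allowed: 4 of 8.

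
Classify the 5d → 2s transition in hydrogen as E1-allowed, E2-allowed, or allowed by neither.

Δl = 0 − 2 = -2; l_i + l_f = 2.
E1 (Δl = ±1): not satisfied.
E2 (Δl = 0,±2, l_i+l_f ≥ 2): satisfied.

E2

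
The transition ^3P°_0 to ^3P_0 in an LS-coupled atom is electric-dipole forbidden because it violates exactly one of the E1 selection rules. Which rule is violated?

the J=0 ↔ J=0 exclusion

Initial level: S=1, L=1, J=0, parity odd. Final level: S=1, L=1, J=0, parity even.
Parity must change: odd → even — ok.
ΔS = 0: S: 1 → 1 — ok.
ΔL = 0, ±1 (not L=0↔0): L: 1 → 1, ΔL = +0 — ok.
ΔJ = 0, ±1 (not J=0↔0): J: 0 → 0, ΔJ = +0 — fails.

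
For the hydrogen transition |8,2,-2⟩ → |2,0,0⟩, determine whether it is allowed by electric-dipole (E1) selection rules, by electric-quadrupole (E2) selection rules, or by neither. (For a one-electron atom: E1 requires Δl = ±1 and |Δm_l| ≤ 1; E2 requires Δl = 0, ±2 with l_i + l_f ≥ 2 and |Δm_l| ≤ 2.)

E2

Δl = 0 − 2 = -2; l_i + l_f = 2.
Δm_l = +2.
E1 (Δl = ±1, |Δm_l| ≤ 1): not satisfied.
E2 (Δl = 0,±2, l_i+l_f ≥ 2, |Δm_l| ≤ 2): satisfied.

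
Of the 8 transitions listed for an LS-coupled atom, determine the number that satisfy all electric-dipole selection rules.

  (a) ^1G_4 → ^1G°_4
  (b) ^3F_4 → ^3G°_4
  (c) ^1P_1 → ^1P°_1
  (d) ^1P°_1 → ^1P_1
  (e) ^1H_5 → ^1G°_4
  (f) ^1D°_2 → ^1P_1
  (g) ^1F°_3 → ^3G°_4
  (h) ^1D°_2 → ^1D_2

7

(a) allowed
(b) allowed
(c) allowed
(d) allowed
(e) allowed
(f) allowed
(g) forbidden (parity, ΔS fail)
(h) allowed
Total allowed: 7 of 8.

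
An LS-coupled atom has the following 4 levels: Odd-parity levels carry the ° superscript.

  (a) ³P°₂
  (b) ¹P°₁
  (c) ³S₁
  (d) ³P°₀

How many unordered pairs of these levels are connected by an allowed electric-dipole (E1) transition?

(a)–(b): forbidden (parity, ΔS).
(a)–(c): allowed.
(a)–(d): forbidden (parity, ΔJ).
(b)–(c): forbidden (ΔS).
(b)–(d): forbidden (parity, ΔS).
(c)–(d): allowed.
Allowed pairs: 2 of 6.

2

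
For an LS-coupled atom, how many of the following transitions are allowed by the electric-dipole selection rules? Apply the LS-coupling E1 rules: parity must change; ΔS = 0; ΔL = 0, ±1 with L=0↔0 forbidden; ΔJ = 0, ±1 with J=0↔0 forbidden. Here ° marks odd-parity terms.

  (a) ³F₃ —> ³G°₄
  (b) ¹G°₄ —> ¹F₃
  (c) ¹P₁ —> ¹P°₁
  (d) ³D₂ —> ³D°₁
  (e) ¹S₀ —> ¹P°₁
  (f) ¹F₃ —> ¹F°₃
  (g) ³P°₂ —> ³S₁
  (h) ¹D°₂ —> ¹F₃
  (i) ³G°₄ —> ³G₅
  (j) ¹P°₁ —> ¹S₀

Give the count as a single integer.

(a) allowed
(b) allowed
(c) allowed
(d) allowed
(e) allowed
(f) allowed
(g) allowed
(h) allowed
(i) allowed
(j) allowed
Total allowed: 10 of 10.

10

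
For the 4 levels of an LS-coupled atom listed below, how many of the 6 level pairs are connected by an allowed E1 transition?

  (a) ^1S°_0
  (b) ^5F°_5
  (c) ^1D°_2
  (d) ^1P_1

(a)–(b): forbidden (parity, ΔS, ΔL, ΔJ).
(a)–(c): forbidden (parity, ΔL, ΔJ).
(a)–(d): allowed.
(b)–(c): forbidden (parity, ΔS, ΔJ).
(b)–(d): forbidden (ΔS, ΔL, ΔJ).
(c)–(d): allowed.
Allowed pairs: 2 of 6.

2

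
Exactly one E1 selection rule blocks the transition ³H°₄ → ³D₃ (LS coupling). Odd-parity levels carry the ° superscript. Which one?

Parity must change: odd → even — satisfied.
ΔS = 0: S: 1 → 1 — satisfied.
ΔJ = 0, ±1 (not J=0↔0): J: 4 → 3, ΔJ = -1 — satisfied.
ΔL = 0, ±1 (not L=0↔0): L: 5 → 2, ΔL = -3 — violated.

the ΔL = 0, ±1 rule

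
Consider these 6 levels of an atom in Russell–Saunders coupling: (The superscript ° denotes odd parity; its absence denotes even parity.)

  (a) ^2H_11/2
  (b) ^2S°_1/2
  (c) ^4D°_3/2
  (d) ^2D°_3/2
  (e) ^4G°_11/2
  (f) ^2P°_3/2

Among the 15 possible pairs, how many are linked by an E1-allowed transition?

(a)–(b): forbidden (ΔL, ΔJ).
(a)–(c): forbidden (ΔS, ΔL, ΔJ).
(a)–(d): forbidden (ΔL, ΔJ).
(a)–(e): forbidden (ΔS).
(a)–(f): forbidden (ΔL, ΔJ).
(b)–(c): forbidden (parity, ΔS, ΔL).
(b)–(d): forbidden (parity, ΔL).
(b)–(e): forbidden (parity, ΔS, ΔL, ΔJ).
(b)–(f): forbidden (parity).
(c)–(d): forbidden (parity, ΔS).
(c)–(e): forbidden (parity, ΔL, ΔJ).
(c)–(f): forbidden (parity, ΔS).
(d)–(e): forbidden (parity, ΔS, ΔL, ΔJ).
(d)–(f): forbidden (parity).
(e)–(f): forbidden (parity, ΔS, ΔL, ΔJ).
Allowed pairs: 0 of 15.

0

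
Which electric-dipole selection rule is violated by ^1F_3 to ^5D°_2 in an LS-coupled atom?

the ΔS = 0 rule

Initial level: S=0, L=3, J=3, parity even. Final level: S=2, L=2, J=2, parity odd.
ΔL = 0, ±1 (not L=0↔0): L: 3 → 2, ΔL = -1 — ✓.
Parity must change: even → odd — ✓.
ΔS = 0: S: 0 → 2 — ✗.
ΔJ = 0, ±1 (not J=0↔0): J: 3 → 2, ΔJ = -1 — ✓.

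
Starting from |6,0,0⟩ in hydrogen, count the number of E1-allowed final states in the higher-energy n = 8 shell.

E1 requires Δl = ±1, so l_f ∈ {-1, 1}; with 0 ≤ l_f ≤ n_f−1 = 7, the allowed l_f values are {1}.
For l_f = 1: m_f ∈ {m_i−1, m_i, m_i+1} ∩ [−1, 1] = {-1, 0, 1} → 3 states.
Total: 3.

3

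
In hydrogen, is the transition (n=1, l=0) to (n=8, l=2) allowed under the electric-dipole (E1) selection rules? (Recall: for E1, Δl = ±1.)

Initial l = 0, final l = 2, so Δl = +2. E1 requires Δl = ±1: fails.
The transition is electric-dipole forbidden.

forbidden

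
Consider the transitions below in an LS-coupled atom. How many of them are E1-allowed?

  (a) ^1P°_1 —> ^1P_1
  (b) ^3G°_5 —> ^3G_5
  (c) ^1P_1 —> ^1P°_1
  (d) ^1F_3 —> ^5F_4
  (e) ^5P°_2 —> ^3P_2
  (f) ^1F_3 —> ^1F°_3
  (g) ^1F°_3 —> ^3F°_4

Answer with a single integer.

4

(a) allowed
(b) allowed
(c) allowed
(d) forbidden (parity, ΔS fail)
(e) forbidden (ΔS fails)
(f) allowed
(g) forbidden (parity, ΔS fail)
Total allowed: 4 of 7.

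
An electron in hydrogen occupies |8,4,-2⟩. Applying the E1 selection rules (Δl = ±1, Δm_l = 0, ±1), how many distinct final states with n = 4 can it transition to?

3

E1 requires Δl = ±1, so l_f ∈ {3, 5}; with 0 ≤ l_f ≤ n_f−1 = 3, the allowed l_f values are {3}.
For l_f = 3: m_f ∈ {m_i−1, m_i, m_i+1} ∩ [−3, 3] = {-3, -2, -1} → 3 states.
Total: 3.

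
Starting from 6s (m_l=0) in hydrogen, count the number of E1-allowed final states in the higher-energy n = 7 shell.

E1 requires Δl = ±1, so l_f ∈ {-1, 1}; with 0 ≤ l_f ≤ n_f−1 = 6, the allowed l_f values are {1}.
For l_f = 1: m_f ∈ {m_i−1, m_i, m_i+1} ∩ [−1, 1] = {-1, 0, 1} → 3 states.
Total: 3.

3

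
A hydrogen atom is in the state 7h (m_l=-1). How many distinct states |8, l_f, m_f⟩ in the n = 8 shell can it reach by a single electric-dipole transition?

E1 requires Δl = ±1, so l_f ∈ {4, 6}; with 0 ≤ l_f ≤ n_f−1 = 7, the allowed l_f values are {4, 6}.
For l_f = 4: m_f ∈ {m_i−1, m_i, m_i+1} ∩ [−4, 4] = {-2, -1, 0} → 3 states.
For l_f = 6: m_f ∈ {m_i−1, m_i, m_i+1} ∩ [−6, 6] = {-2, -1, 0} → 3 states.
Total: 6.

6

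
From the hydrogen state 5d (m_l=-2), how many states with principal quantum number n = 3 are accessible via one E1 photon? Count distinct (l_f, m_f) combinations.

1

E1 requires Δl = ±1, so l_f ∈ {1, 3}; with 0 ≤ l_f ≤ n_f−1 = 2, the allowed l_f values are {1}.
For l_f = 1: m_f ∈ {m_i−1, m_i, m_i+1} ∩ [−1, 1] = {-1} → 1 state.
Total: 1.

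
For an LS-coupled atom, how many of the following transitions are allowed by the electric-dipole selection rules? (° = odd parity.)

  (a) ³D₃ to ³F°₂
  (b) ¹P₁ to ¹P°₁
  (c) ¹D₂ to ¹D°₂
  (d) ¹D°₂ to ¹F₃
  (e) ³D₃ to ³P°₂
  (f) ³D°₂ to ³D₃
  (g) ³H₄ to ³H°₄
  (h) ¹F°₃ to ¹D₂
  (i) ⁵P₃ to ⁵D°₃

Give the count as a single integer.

(a) allowed
(b) allowed
(c) allowed
(d) allowed
(e) allowed
(f) allowed
(g) allowed
(h) allowed
(i) allowed
Total allowed: 9 of 9.

9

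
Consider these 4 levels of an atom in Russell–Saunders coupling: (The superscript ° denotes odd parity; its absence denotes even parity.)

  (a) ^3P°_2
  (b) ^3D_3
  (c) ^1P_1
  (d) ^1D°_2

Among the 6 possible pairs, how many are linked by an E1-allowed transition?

2

(a)–(b): allowed.
(a)–(c): forbidden (ΔS).
(a)–(d): forbidden (parity, ΔS).
(b)–(c): forbidden (parity, ΔS, ΔJ).
(b)–(d): forbidden (ΔS).
(c)–(d): allowed.
Allowed pairs: 2 of 6.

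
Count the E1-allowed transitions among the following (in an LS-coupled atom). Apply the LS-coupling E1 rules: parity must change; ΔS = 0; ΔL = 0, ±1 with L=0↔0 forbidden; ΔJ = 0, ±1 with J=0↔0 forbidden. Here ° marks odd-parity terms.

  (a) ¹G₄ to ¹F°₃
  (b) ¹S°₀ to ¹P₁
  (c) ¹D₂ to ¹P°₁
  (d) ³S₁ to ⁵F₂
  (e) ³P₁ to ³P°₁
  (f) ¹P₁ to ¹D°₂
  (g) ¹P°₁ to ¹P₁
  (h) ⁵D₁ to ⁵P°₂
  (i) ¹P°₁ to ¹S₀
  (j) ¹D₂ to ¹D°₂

(a) allowed
(b) allowed
(c) allowed
(d) forbidden (parity, ΔS, ΔL fail)
(e) allowed
(f) allowed
(g) allowed
(h) allowed
(i) allowed
(j) allowed
Total allowed: 9 of 10.

9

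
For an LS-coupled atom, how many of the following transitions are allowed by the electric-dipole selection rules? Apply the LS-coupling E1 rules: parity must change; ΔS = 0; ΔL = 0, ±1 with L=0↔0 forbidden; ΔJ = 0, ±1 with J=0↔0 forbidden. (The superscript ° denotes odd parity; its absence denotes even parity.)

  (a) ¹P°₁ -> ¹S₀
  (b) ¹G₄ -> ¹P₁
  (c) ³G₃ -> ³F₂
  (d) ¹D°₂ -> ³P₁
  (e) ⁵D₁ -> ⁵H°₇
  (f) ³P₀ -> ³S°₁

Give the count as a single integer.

(a) allowed
(b) forbidden (parity, ΔL, ΔJ fail)
(c) forbidden (parity fails)
(d) forbidden (ΔS fails)
(e) forbidden (ΔL, ΔJ fail)
(f) allowed
Total allowed: 2 of 6.

2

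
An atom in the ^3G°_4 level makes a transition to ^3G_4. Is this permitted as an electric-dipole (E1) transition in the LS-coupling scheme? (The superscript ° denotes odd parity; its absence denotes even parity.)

allowed

Parity must change: odd → even — passes.
ΔS = 0: S: 1 → 1 — passes.
ΔL = 0, ±1 (not L=0↔0): L: 4 → 4, ΔL = +0 — passes.
ΔJ = 0, ±1 (not J=0↔0): J: 4 → 4, ΔJ = +0 — passes.
All four E1 rules are satisfied.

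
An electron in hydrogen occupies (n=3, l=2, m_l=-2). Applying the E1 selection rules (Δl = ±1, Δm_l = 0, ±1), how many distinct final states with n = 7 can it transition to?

E1 requires Δl = ±1, so l_f ∈ {1, 3}; with 0 ≤ l_f ≤ n_f−1 = 6, the allowed l_f values are {1, 3}.
For l_f = 1: m_f ∈ {m_i−1, m_i, m_i+1} ∩ [−1, 1] = {-1} → 1 state.
For l_f = 3: m_f ∈ {m_i−1, m_i, m_i+1} ∩ [−3, 3] = {-3, -2, -1} → 3 states.
Total: 4.

4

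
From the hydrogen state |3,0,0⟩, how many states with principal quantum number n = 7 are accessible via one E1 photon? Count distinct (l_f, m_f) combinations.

E1 requires Δl = ±1, so l_f ∈ {-1, 1}; with 0 ≤ l_f ≤ n_f−1 = 6, the allowed l_f values are {1}.
For l_f = 1: m_f ∈ {m_i−1, m_i, m_i+1} ∩ [−1, 1] = {-1, 0, 1} → 3 states.
Total: 3.

3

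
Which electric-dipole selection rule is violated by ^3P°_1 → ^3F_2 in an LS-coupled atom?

ΔL = 0, ±1 (not L=0↔0): L: 1 → 3, ΔL = +2 — fails.
ΔJ = 0, ±1 (not J=0↔0): J: 1 → 2, ΔJ = +1 — passes.
Parity must change: odd → even — passes.
ΔS = 0: S: 1 → 1 — passes.

the ΔL = 0, ±1 rule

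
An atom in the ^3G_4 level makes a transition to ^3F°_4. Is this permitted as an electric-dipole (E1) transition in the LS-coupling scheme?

allowed

Initial level: S=1, L=4, J=4, parity even. Final level: S=1, L=3, J=4, parity odd.
ΔS = 0: S: 1 → 1 — satisfied.
ΔL = 0, ±1 (not L=0↔0): L: 4 → 3, ΔL = -1 — satisfied.
ΔJ = 0, ±1 (not J=0↔0): J: 4 → 4, ΔJ = +0 — satisfied.
Parity must change: even → odd — satisfied.
All four E1 rules are satisfied.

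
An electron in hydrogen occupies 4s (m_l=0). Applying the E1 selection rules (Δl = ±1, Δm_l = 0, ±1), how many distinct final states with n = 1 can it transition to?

E1 requires l_f ∈ {-1, 1}, but neither lies in [0, 0], so no final state is reachable.
Total: 0.

0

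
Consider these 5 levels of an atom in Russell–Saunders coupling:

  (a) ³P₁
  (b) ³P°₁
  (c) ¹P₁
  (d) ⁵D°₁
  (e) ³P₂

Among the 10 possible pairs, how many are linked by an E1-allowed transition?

2

(a)–(b): allowed.
(a)–(c): forbidden (parity, ΔS).
(a)–(d): forbidden (ΔS).
(a)–(e): forbidden (parity).
(b)–(c): forbidden (ΔS).
(b)–(d): forbidden (parity, ΔS).
(b)–(e): allowed.
(c)–(d): forbidden (ΔS).
(c)–(e): forbidden (parity, ΔS).
(d)–(e): forbidden (ΔS).
Allowed pairs: 2 of 10.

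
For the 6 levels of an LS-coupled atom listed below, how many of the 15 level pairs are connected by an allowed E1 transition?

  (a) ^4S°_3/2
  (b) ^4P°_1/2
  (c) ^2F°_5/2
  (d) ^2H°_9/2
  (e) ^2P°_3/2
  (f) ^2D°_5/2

(a)–(b): forbidden (parity).
(a)–(c): forbidden (parity, ΔS, ΔL).
(a)–(d): forbidden (parity, ΔS, ΔL, ΔJ).
(a)–(e): forbidden (parity, ΔS).
(a)–(f): forbidden (parity, ΔS, ΔL).
(b)–(c): forbidden (parity, ΔS, ΔL, ΔJ).
(b)–(d): forbidden (parity, ΔS, ΔL, ΔJ).
(b)–(e): forbidden (parity, ΔS).
(b)–(f): forbidden (parity, ΔS, ΔJ).
(c)–(d): forbidden (parity, ΔL, ΔJ).
(c)–(e): forbidden (parity, ΔL).
(c)–(f): forbidden (parity).
(d)–(e): forbidden (parity, ΔL, ΔJ).
(d)–(f): forbidden (parity, ΔL, ΔJ).
(e)–(f): forbidden (parity).
Allowed pairs: 0 of 15.

0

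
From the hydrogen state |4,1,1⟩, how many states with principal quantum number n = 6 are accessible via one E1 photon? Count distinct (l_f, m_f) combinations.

4

E1 requires Δl = ±1, so l_f ∈ {0, 2}; with 0 ≤ l_f ≤ n_f−1 = 5, the allowed l_f values are {0, 2}.
For l_f = 0: m_f ∈ {m_i−1, m_i, m_i+1} ∩ [−0, 0] = {0} → 1 state.
For l_f = 2: m_f ∈ {m_i−1, m_i, m_i+1} ∩ [−2, 2] = {0, 1, 2} → 3 states.
Total: 4.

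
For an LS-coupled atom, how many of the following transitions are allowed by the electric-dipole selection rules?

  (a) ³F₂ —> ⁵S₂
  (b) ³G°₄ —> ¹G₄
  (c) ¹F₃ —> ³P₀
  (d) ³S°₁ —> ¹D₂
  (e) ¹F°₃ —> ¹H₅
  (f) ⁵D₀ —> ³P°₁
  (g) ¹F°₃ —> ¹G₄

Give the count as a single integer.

1

(a) forbidden (parity, ΔS, ΔL fail)
(b) forbidden (ΔS fails)
(c) forbidden (parity, ΔS, ΔL, ΔJ fail)
(d) forbidden (ΔS, ΔL fail)
(e) forbidden (ΔL, ΔJ fail)
(f) forbidden (ΔS fails)
(g) allowed
Total allowed: 1 of 7.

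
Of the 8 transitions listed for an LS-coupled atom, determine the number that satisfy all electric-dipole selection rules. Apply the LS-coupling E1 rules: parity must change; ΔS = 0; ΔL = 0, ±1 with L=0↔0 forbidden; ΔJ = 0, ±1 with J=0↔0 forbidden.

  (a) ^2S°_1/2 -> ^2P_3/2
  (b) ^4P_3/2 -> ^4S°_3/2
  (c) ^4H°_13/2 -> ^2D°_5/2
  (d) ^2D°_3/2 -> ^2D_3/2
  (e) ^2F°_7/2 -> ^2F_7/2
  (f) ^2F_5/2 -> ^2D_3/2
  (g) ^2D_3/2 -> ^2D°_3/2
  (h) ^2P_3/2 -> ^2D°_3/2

6

(a) allowed
(b) allowed
(c) forbidden (parity, ΔS, ΔL, ΔJ fail)
(d) allowed
(e) allowed
(f) forbidden (parity fails)
(g) allowed
(h) allowed
Total allowed: 6 of 8.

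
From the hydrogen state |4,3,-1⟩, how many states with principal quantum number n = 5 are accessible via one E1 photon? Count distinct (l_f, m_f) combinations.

E1 requires Δl = ±1, so l_f ∈ {2, 4}; with 0 ≤ l_f ≤ n_f−1 = 4, the allowed l_f values are {2, 4}.
For l_f = 2: m_f ∈ {m_i−1, m_i, m_i+1} ∩ [−2, 2] = {-2, -1, 0} → 3 states.
For l_f = 4: m_f ∈ {m_i−1, m_i, m_i+1} ∩ [−4, 4] = {-2, -1, 0} → 3 states.
Total: 6.

6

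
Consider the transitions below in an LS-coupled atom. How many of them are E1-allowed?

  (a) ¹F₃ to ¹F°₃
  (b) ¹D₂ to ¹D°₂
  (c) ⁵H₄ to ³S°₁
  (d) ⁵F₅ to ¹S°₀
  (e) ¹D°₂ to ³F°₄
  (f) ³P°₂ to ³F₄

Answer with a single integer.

(a) allowed
(b) allowed
(c) forbidden (ΔS, ΔL, ΔJ fail)
(d) forbidden (ΔS, ΔL, ΔJ fail)
(e) forbidden (parity, ΔS, ΔJ fail)
(f) forbidden (ΔL, ΔJ fail)
Total allowed: 2 of 6.

2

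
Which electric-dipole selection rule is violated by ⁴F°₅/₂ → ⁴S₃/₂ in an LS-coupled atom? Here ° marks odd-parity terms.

Initial level: S=3/2, L=3, J=5/2, parity odd. Final level: S=3/2, L=0, J=3/2, parity even.
ΔL = 0, ±1 (not L=0↔0): L: 3 → 0, ΔL = -3 — fails.
ΔJ = 0, ±1 (not J=0↔0): J: 5/2 → 3/2, ΔJ = -1 — passes.
Parity must change: odd → even — passes.
ΔS = 0: S: 3/2 → 3/2 — passes.

the ΔL = 0, ±1 rule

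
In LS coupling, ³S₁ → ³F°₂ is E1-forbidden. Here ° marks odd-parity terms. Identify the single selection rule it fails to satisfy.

the ΔL = 0, ±1 rule

Initial level: S=1, L=0, J=1, parity even. Final level: S=1, L=3, J=2, parity odd.
Parity must change: even → odd — satisfied.
ΔL = 0, ±1 (not L=0↔0): L: 0 → 3, ΔL = +3 — violated.
ΔJ = 0, ±1 (not J=0↔0): J: 1 → 2, ΔJ = +1 — satisfied.
ΔS = 0: S: 1 → 1 — satisfied.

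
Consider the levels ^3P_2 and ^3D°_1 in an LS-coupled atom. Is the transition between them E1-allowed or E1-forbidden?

allowed

Parity must change: even → odd — satisfied.
ΔS = 0: S: 1 → 1 — satisfied.
ΔL = 0, ±1 (not L=0↔0): L: 1 → 2, ΔL = +1 — satisfied.
ΔJ = 0, ±1 (not J=0↔0): J: 2 → 1, ΔJ = -1 — satisfied.
All four E1 rules are satisfied.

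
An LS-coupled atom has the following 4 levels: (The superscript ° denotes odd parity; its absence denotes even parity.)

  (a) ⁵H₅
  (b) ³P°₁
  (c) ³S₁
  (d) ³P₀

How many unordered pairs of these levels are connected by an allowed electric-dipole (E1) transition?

(a)–(b): forbidden (ΔS, ΔL, ΔJ).
(a)–(c): forbidden (parity, ΔS, ΔL, ΔJ).
(a)–(d): forbidden (parity, ΔS, ΔL, ΔJ).
(b)–(c): allowed.
(b)–(d): allowed.
(c)–(d): forbidden (parity).
Allowed pairs: 2 of 6.

2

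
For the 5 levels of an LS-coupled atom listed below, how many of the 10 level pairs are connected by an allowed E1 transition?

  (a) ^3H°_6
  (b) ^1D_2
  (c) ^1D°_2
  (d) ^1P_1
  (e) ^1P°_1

4

(a)–(b): forbidden (ΔS, ΔL, ΔJ).
(a)–(c): forbidden (parity, ΔS, ΔL, ΔJ).
(a)–(d): forbidden (ΔS, ΔL, ΔJ).
(a)–(e): forbidden (parity, ΔS, ΔL, ΔJ).
(b)–(c): allowed.
(b)–(d): forbidden (parity).
(b)–(e): allowed.
(c)–(d): allowed.
(c)–(e): forbidden (parity).
(d)–(e): allowed.
Allowed pairs: 4 of 10.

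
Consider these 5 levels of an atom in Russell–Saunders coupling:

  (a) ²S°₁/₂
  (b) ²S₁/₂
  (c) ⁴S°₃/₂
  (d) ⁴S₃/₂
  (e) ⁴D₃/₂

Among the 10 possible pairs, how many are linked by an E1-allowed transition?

(a)–(b): forbidden (ΔL).
(a)–(c): forbidden (parity, ΔS, ΔL).
(a)–(d): forbidden (ΔS, ΔL).
(a)–(e): forbidden (ΔS, ΔL).
(b)–(c): forbidden (ΔS, ΔL).
(b)–(d): forbidden (parity, ΔS, ΔL).
(b)–(e): forbidden (parity, ΔS, ΔL).
(c)–(d): forbidden (ΔL).
(c)–(e): forbidden (ΔL).
(d)–(e): forbidden (parity, ΔL).
Allowed pairs: 0 of 10.

0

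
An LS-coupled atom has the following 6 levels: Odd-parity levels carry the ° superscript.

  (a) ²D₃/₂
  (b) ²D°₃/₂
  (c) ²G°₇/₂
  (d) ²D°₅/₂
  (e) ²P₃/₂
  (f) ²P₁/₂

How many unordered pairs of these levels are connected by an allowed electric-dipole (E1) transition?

(a)–(b): allowed.
(a)–(c): forbidden (ΔL, ΔJ).
(a)–(d): allowed.
(a)–(e): forbidden (parity).
(a)–(f): forbidden (parity).
(b)–(c): forbidden (parity, ΔL, ΔJ).
(b)–(d): forbidden (parity).
(b)–(e): allowed.
(b)–(f): allowed.
(c)–(d): forbidden (parity, ΔL).
(c)–(e): forbidden (ΔL, ΔJ).
(c)–(f): forbidden (ΔL, ΔJ).
(d)–(e): allowed.
(d)–(f): forbidden (ΔJ).
(e)–(f): forbidden (parity).
Allowed pairs: 5 of 15.

5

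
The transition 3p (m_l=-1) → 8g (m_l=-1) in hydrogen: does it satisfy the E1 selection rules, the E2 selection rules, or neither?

Δl = 4 − 1 = +3; l_i + l_f = 5.
Δm_l = +0.
E1 (Δl = ±1, |Δm_l| ≤ 1): not satisfied.
E2 (Δl = 0,±2, l_i+l_f ≥ 2, |Δm_l| ≤ 2): not satisfied.

neither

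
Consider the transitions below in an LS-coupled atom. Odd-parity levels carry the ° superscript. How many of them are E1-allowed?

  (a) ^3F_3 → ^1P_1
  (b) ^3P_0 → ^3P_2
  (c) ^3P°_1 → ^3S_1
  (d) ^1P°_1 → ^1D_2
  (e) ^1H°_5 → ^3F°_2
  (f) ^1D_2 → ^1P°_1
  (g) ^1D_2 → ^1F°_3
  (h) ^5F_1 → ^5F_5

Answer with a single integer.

4

(a) forbidden (parity, ΔS, ΔL, ΔJ fail)
(b) forbidden (parity, ΔJ fail)
(c) allowed
(d) allowed
(e) forbidden (parity, ΔS, ΔL, ΔJ fail)
(f) allowed
(g) allowed
(h) forbidden (parity, ΔJ fail)
Total allowed: 4 of 8.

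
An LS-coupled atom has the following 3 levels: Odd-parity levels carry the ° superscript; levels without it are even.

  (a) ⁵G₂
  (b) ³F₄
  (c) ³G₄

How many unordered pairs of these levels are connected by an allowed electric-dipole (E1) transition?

(a)–(b): forbidden (parity, ΔS, ΔJ).
(a)–(c): forbidden (parity, ΔS, ΔJ).
(b)–(c): forbidden (parity).
Allowed pairs: 0 of 3.

0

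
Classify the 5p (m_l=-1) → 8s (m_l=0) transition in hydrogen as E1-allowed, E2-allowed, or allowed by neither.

Δl = 0 − 1 = -1; l_i + l_f = 1.
Δm_l = +1.
E1 (Δl = ±1, |Δm_l| ≤ 1): satisfied.
E2 (Δl = 0,±2, l_i+l_f ≥ 2, |Δm_l| ≤ 2): not satisfied.

E1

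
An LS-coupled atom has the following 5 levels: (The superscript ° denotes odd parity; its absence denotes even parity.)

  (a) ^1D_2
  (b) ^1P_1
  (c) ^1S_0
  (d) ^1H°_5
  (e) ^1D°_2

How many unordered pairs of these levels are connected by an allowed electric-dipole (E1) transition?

(a)–(b): forbidden (parity).
(a)–(c): forbidden (parity, ΔL, ΔJ).
(a)–(d): forbidden (ΔL, ΔJ).
(a)–(e): allowed.
(b)–(c): forbidden (parity).
(b)–(d): forbidden (ΔL, ΔJ).
(b)–(e): allowed.
(c)–(d): forbidden (ΔL, ΔJ).
(c)–(e): forbidden (ΔL, ΔJ).
(d)–(e): forbidden (parity, ΔL, ΔJ).
Allowed pairs: 2 of 10.

2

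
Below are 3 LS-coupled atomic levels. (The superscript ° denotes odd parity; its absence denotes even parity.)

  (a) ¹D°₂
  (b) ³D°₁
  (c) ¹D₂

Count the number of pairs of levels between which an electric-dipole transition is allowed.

1

(a)–(b): forbidden (parity, ΔS).
(a)–(c): allowed.
(b)–(c): forbidden (ΔS).
Allowed pairs: 1 of 3.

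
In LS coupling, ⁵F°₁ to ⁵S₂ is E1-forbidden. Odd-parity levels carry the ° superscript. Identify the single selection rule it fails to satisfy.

Reading off the term symbols: S 2→2, L 3→0, J 1→2, parity odd→even.
Parity must change: odd → even — ok.
ΔS = 0: S: 2 → 2 — ok.
ΔL = 0, ±1 (not L=0↔0): L: 3 → 0, ΔL = -3 — fails.
ΔJ = 0, ±1 (not J=0↔0): J: 1 → 2, ΔJ = +1 — ok.

the ΔL = 0, ±1 rule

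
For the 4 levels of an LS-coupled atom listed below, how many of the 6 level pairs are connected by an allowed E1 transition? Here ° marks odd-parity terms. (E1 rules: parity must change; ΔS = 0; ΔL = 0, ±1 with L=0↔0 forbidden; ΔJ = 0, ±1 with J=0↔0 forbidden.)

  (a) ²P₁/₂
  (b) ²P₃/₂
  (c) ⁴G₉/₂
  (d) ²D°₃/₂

2

(a)–(b): forbidden (parity).
(a)–(c): forbidden (parity, ΔS, ΔL, ΔJ).
(a)–(d): allowed.
(b)–(c): forbidden (parity, ΔS, ΔL, ΔJ).
(b)–(d): allowed.
(c)–(d): forbidden (ΔS, ΔL, ΔJ).
Allowed pairs: 2 of 6.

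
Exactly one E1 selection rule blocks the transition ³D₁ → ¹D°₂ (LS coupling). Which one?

Parity must change: even → odd — ✓.
ΔS = 0: S: 1 → 0 — ✗.
ΔL = 0, ±1 (not L=0↔0): L: 2 → 2, ΔL = +0 — ✓.
ΔJ = 0, ±1 (not J=0↔0): J: 1 → 2, ΔJ = +1 — ✓.

the ΔS = 0 rule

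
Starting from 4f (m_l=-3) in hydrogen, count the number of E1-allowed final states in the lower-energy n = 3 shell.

E1 requires Δl = ±1, so l_f ∈ {2, 4}; with 0 ≤ l_f ≤ n_f−1 = 2, the allowed l_f values are {2}.
For l_f = 2: m_f ∈ {m_i−1, m_i, m_i+1} ∩ [−2, 2] = {-2} → 1 state.
Total: 1.

1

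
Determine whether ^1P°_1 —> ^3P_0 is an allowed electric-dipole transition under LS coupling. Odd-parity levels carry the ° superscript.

forbidden

Parity must change: odd → even — ✓.
ΔJ = 0, ±1 (not J=0↔0): J: 1 → 0, ΔJ = -1 — ✓.
ΔS = 0: S: 0 → 1 — ✗.
ΔL = 0, ±1 (not L=0↔0): L: 1 → 1, ΔL = +0 — ✓.
Rule(s) violated: ΔS.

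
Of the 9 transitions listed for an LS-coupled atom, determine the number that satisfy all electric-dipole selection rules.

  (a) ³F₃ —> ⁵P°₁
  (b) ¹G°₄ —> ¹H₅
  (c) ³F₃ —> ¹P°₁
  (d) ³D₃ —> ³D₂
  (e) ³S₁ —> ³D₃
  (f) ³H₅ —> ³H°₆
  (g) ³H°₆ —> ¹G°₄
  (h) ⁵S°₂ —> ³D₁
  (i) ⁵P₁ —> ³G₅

(a) forbidden (ΔS, ΔL, ΔJ fail)
(b) allowed
(c) forbidden (ΔS, ΔL, ΔJ fail)
(d) forbidden (parity fails)
(e) forbidden (parity, ΔL, ΔJ fail)
(f) allowed
(g) forbidden (parity, ΔS, ΔJ fail)
(h) forbidden (ΔS, ΔL fail)
(i) forbidden (parity, ΔS, ΔL, ΔJ fail)
Total allowed: 2 of 9.

2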